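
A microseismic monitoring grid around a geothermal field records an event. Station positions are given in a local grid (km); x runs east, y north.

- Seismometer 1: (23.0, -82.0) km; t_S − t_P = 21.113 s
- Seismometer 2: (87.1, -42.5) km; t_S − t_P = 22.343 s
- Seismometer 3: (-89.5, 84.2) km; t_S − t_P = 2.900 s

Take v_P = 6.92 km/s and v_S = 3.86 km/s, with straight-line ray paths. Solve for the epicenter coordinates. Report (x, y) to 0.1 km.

Distance from S−P lag: d = Δt · v_P v_S / (v_P − v_S) = Δt · (6.92·3.86)/(6.92−3.86) ≈ 8.7292·Δt.
So d_Seismometer 1 = 184.30, d_Seismometer 2 = 195.04, d_Seismometer 3 = 25.31 km.
Circle about each station: (x − 23.0)² + (y + 82.0)² = 184.30²; (x − 87.1)² + (y + 42.5)² = 195.04²; (x + 89.5)² + (y − 84.2)² = 25.31².
Subtracting pairs of circle equations eliminates x²+y² and gives linear equations (the radical axes):
128.2 x + 79.0 y = -1934.45
-225.0 x + 332.4 y = 41172.78
Solving the 2×2 system: x ≈ -64.5, y ≈ 80.2 km.

x ≈ -64.5 km, y ≈ 80.2 km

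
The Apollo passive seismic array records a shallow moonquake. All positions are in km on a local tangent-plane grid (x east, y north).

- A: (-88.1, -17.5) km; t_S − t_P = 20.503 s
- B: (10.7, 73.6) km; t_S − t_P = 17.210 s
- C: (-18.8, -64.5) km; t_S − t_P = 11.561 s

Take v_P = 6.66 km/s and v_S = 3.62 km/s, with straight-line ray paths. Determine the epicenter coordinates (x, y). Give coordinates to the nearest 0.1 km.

71.5 km east, -48.6 km north

Distance from S−P lag: d = Δt · v_P v_S / (v_P − v_S) = Δt · (6.66·3.62)/(6.66−3.62) ≈ 7.9307·Δt.
So d_A = 162.60, d_B = 136.49, d_C = 91.69 km.
Circle about each station: (x + 88.1)² + (y + 17.5)² = 162.60²; (x − 10.7)² + (y − 73.6)² = 136.49²; (x + 18.8)² + (y + 64.5)² = 91.69².
Subtracting the A equation from the B and C equations removes the quadratic terms:
197.6 x + 182.2 y = 5272.83
138.6 x − 94.0 y = 14477.53
Solving the 2×2 system: x ≈ 71.5, y ≈ -48.6 km.
Check against A (with the unrounded x, y): √((x + 88.1)²+(y + 17.5)²) = 162.60 ≈ 162.60 km. ✓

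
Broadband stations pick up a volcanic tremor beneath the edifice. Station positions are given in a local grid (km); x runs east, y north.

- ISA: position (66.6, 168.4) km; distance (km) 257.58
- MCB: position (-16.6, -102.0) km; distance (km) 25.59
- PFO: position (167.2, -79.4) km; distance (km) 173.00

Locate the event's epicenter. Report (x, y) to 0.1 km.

Circle about each station: (x − 66.6)² + (y − 168.4)² = 257.58²; (x + 16.6)² + (y + 102.0)² = 25.59²; (x − 167.2)² + (y + 79.4)² = 173.00².
Subtracting the ISA equation from the MCB and PFO equations removes the quadratic terms:
-166.4 x − 540.8 y = 43578.05
201.2 x − 495.6 y = 37884.54
Solving the 2×2 system: x ≈ -5.8, y ≈ -78.8 km.
Check against ISA (with the unrounded x, y): √((x − 66.6)²+(y − 168.4)²) = 257.58 ≈ 257.58 km. ✓

-5.8 km east, -78.8 km north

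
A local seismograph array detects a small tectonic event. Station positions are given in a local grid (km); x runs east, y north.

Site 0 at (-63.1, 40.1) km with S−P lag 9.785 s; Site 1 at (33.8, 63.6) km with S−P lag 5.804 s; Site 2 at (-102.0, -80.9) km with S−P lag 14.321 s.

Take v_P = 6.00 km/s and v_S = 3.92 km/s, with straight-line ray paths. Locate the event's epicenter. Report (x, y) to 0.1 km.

Distance from S−P lag: d = Δt · v_P v_S / (v_P − v_S) = Δt · (6.00·3.92)/(6.00−3.92) ≈ 11.3077·Δt.
So d_Site 0 = 110.65, d_Site 1 = 65.63, d_Site 2 = 161.94 km.
Circle about each station: (x + 63.1)² + (y − 40.1)² = 110.65²; (x − 33.8)² + (y − 63.6)² = 65.63²; (x + 102.0)² + (y + 80.9)² = 161.94².
Subtracting pairs of circle equations eliminates x²+y² and gives linear equations (the radical axes):
193.8 x + 47.0 y = 7533.91
-77.8 x − 242.0 y = -2621.95
Solving the 2×2 system: x ≈ 39.3, y ≈ -1.8 km.
Check against Site 0 (with the unrounded x, y): √((x + 63.1)²+(y − 40.1)²) = 110.65 ≈ 110.65 km. ✓

39.3 km east, -1.8 km north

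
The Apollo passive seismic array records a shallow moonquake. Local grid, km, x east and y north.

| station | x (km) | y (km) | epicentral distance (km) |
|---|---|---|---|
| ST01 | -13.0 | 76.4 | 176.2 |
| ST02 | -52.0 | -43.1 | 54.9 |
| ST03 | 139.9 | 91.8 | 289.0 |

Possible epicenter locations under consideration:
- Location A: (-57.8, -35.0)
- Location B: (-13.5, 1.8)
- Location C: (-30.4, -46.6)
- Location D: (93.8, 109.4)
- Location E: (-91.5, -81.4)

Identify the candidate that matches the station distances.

Location E

For each candidate, compare |candidate − station| to the reported distance:
Location A: residuals ST01 56.1, ST02 44.9, ST03 54.1 → max 56.1 km
Location B: residuals ST01 101.6, ST02 4.2, ST03 111.1 → max 111.1 km
Location C: residuals ST01 52.0, ST02 33.0, ST03 69.6 → max 69.6 km
Location D: residuals ST01 64.4, ST02 156.1, ST03 239.7 → max 239.7 km
Location E: residuals ST01 0.0, ST02 0.1, ST03 0.0 → max 0.1 km
Only Location E has all residuals ≈ 0.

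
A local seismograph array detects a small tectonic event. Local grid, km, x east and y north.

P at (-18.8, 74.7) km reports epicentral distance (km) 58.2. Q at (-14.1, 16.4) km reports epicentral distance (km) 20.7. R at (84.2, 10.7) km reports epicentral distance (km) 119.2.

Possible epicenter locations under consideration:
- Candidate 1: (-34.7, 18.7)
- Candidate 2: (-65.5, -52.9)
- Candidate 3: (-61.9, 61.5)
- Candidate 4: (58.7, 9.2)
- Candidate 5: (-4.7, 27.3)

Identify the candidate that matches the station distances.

For each candidate, compare |candidate − station| to the reported distance:
Candidate 1: residuals P 0.0, Q 0.0, R 0.0 → max 0.0 km
Candidate 2: residuals P 77.7, Q 65.6, R 43.5 → max 77.7 km
Candidate 3: residuals P 13.1, Q 45.0, R 35.5 → max 45.0 km
Candidate 4: residuals P 43.3, Q 52.5, R 93.7 → max 93.7 km
Candidate 5: residuals P 8.7, Q 6.3, R 28.8 → max 28.8 km
Only Candidate 1 has all residuals ≈ 0.

Candidate 1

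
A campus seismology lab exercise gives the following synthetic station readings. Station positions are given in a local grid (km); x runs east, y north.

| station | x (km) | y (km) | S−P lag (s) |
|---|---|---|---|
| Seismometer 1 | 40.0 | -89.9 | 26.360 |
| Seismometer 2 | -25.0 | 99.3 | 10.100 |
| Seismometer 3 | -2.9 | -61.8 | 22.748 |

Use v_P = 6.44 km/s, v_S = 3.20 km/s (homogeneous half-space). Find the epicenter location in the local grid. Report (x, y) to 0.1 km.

Distance from S−P lag: d = Δt · v_P v_S / (v_P − v_S) = Δt · (6.44·3.20)/(6.44−3.20) ≈ 6.3605·Δt.
So d_Seismometer 1 = 167.66, d_Seismometer 2 = 64.24, d_Seismometer 3 = 144.69 km.
Circle about each station: (x − 40.0)² + (y + 89.9)² = 167.66²; (x + 25.0)² + (y − 99.3)² = 64.24²; (x + 2.9)² + (y + 61.8)² = 144.69².
Subtracting the Seismometer 1 equation from the Seismometer 2 and Seismometer 3 equations removes the quadratic terms:
-130.0 x + 378.4 y = 24786.58
-85.8 x + 56.2 y = 1320.32
Solving the 2×2 system: x ≈ 35.5, y ≈ 77.7 km.
Check against Seismometer 1 (with the unrounded x, y): √((x − 40.0)²+(y + 89.9)²) = 167.66 ≈ 167.66 km. ✓

(35.5, 77.7)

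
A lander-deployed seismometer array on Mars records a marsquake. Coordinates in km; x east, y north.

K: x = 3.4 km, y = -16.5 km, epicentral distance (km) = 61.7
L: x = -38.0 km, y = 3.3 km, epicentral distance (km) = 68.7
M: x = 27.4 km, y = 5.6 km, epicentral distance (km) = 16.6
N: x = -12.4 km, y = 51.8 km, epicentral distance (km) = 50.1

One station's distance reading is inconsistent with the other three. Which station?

Solve using three stations at a time. Using L, M, N (subtract circle equations pairwise → linear system) gives (x, y) ≈ (28.1, 22.2).
Distances from that point to each station vs reported:
  K: calculated 45.9 vs reported 61.7 → residual 15.8 km
  L: calculated 68.7 vs reported 68.7 → residual 0.0 km
  M: calculated 16.6 vs reported 16.6 → residual 0.0 km
  N: calculated 50.1 vs reported 50.1 → residual 0.0 km
L, M, N are mutually consistent (residuals ≈ 0); K is off by 15.8 km.

K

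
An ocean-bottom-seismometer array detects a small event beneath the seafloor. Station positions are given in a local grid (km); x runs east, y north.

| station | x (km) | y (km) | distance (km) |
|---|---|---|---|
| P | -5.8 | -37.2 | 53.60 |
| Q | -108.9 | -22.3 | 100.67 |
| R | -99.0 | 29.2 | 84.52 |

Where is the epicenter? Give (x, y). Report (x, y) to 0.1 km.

x ≈ -15.6 km, y ≈ 15.5 km

Circle about each station: (x + 5.8)² + (y + 37.2)² = 53.60²; (x + 108.9)² + (y + 22.3)² = 100.67²; (x + 99.0)² + (y − 29.2)² = 84.52².
Subtracting the P equation from the Q and R equations removes the quadratic terms:
-206.2 x + 29.8 y = 3677.53
-186.4 x + 132.8 y = 4965.49
Solving the 2×2 system: x ≈ -15.6, y ≈ 15.5 km.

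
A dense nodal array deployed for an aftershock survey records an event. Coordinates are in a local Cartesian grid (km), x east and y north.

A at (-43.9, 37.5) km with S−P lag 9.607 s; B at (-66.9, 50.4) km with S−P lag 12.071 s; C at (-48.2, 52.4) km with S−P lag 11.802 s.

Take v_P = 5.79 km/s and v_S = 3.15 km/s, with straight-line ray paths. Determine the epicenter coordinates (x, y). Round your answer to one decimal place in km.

-40.8 km east, -28.8 km north

Distance from S−P lag: d = Δt · v_P v_S / (v_P − v_S) = Δt · (5.79·3.15)/(5.79−3.15) ≈ 6.9085·Δt.
So d_A = 66.37, d_B = 83.39, d_C = 81.53 km.
Circle about each station: (x + 43.9)² + (y − 37.5)² = 66.37²; (x + 66.9)² + (y − 50.4)² = 83.39²; (x + 48.2)² + (y − 52.4)² = 81.53².
Subtracting pairs of circle equations eliminates x²+y² and gives linear equations (the radical axes):
-46.0 x + 25.8 y = 1133.39
-8.6 x + 29.8 y = -506.62
Solving the 2×2 system: x ≈ -40.8, y ≈ -28.8 km.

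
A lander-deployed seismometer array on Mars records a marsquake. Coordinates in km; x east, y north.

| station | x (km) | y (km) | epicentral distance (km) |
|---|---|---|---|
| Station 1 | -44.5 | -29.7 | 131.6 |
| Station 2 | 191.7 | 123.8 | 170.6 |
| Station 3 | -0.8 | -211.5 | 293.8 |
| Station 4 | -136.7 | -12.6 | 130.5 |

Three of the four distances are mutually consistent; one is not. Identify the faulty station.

Station 4

Solve using three stations at a time. Using Station 1, Station 2, Station 3 (subtract circle equations pairwise → linear system) gives (x, y) ≈ (26.6, 81.0).
Distances from that point to each station vs reported:
  Station 1: calculated 131.6 vs reported 131.6 → residual 0.0 km
  Station 2: calculated 170.6 vs reported 170.6 → residual 0.0 km
  Station 3: calculated 293.8 vs reported 293.8 → residual 0.0 km
  Station 4: calculated 188.2 vs reported 130.5 → residual 57.7 km
Station 1, Station 2, Station 3 are mutually consistent (residuals ≈ 0); Station 4 is off by 57.7 km.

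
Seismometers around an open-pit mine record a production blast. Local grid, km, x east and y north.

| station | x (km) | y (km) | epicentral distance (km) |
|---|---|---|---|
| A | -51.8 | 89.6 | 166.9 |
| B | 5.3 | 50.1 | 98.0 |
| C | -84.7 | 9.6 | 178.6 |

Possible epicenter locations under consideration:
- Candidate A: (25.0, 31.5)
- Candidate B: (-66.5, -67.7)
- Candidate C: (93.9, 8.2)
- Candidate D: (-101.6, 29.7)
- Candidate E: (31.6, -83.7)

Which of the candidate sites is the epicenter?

Candidate C

For each candidate, compare |candidate − station| to the reported distance:
Candidate A: residuals A 70.6, B 70.9, C 66.7 → max 70.9 km
Candidate B: residuals A 8.9, B 40.0, C 99.2 → max 99.2 km
Candidate C: residuals A 0.0, B 0.0, C 0.0 → max 0.0 km
Candidate D: residuals A 89.0, B 10.8, C 152.3 → max 152.3 km
Candidate E: residuals A 25.4, B 38.4, C 29.5 → max 38.4 km
Only Candidate C has all residuals ≈ 0.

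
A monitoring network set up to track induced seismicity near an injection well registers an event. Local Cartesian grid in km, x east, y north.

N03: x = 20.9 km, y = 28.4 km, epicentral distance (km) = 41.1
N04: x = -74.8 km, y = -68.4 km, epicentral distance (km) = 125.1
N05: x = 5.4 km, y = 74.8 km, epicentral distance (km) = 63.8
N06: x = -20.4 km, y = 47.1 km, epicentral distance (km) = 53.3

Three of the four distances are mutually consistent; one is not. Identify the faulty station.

Solve using three stations at a time. Using N04, N05, N06 (subtract circle equations pairwise → linear system) gives (x, y) ≈ (20.4, 12.8).
Distances from that point to each station vs reported:
  N03: calculated 15.6 vs reported 41.1 → residual 25.5 km
  N04: calculated 125.1 vs reported 125.1 → residual 0.0 km
  N05: calculated 63.8 vs reported 63.8 → residual 0.0 km
  N06: calculated 53.3 vs reported 53.3 → residual 0.0 km
N04, N05, N06 are mutually consistent (residuals ≈ 0); N03 is off by 25.5 km.

N03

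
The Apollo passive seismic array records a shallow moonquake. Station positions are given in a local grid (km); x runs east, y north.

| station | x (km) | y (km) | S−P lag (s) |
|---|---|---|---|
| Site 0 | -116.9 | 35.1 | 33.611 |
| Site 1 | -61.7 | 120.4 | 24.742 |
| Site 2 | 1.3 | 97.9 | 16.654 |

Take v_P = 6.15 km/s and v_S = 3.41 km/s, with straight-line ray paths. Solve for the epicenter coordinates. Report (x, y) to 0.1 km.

(127.6, 115.1)

Distance from S−P lag: d = Δt · v_P v_S / (v_P − v_S) = Δt · (6.15·3.41)/(6.15−3.41) ≈ 7.6538·Δt.
So d_Site 0 = 257.25, d_Site 1 = 189.37, d_Site 2 = 127.47 km.
Circle about each station: (x + 116.9)² + (y − 35.1)² = 257.25²; (x + 61.7)² + (y − 120.4)² = 189.37²; (x − 1.3)² + (y − 97.9)² = 127.47².
Subtracting pairs of circle equations eliminates x²+y² and gives linear equations (the radical axes):
110.4 x + 170.6 y = 33722.00
236.4 x + 125.6 y = 44617.44
Solving the 2×2 system: x ≈ 127.6, y ≈ 115.1 km.
Check against Site 0 (with the unrounded x, y): √((x + 116.9)²+(y − 35.1)²) = 257.24 ≈ 257.25 km. ✓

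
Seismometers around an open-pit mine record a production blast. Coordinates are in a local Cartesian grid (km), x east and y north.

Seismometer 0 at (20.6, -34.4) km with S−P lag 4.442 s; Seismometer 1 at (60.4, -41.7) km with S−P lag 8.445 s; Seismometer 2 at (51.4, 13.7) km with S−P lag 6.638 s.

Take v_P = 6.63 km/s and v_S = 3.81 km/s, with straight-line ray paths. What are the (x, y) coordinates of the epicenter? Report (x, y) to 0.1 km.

Distance from S−P lag: d = Δt · v_P v_S / (v_P − v_S) = Δt · (6.63·3.81)/(6.63−3.81) ≈ 8.9576·Δt.
So d_Seismometer 0 = 39.79, d_Seismometer 1 = 75.65, d_Seismometer 2 = 59.46 km.
Circle about each station: (x − 20.6)² + (y + 34.4)² = 39.79²; (x − 60.4)² + (y + 41.7)² = 75.65²; (x − 51.4)² + (y − 13.7)² = 59.46².
Subtracting the Seismometer 0 equation from the Seismometer 1 and Seismometer 2 equations removes the quadratic terms:
79.6 x − 14.6 y = -360.35
61.6 x + 96.2 y = -730.32
Solving the 2×2 system: x ≈ -5.3, y ≈ -4.2 km.

(-5.3, -4.2)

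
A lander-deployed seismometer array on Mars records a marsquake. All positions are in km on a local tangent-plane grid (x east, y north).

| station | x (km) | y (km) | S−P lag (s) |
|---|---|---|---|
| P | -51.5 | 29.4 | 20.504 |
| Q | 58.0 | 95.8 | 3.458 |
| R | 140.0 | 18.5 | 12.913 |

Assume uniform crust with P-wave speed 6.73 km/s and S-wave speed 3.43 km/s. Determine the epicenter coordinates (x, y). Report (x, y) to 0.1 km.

Distance from S−P lag: d = Δt · v_P v_S / (v_P − v_S) = Δt · (6.73·3.43)/(6.73−3.43) ≈ 6.9951·Δt.
So d_P = 143.43, d_Q = 24.19, d_R = 90.33 km.
Circle about each station: (x + 51.5)² + (y − 29.4)² = 143.43²; (x − 58.0)² + (y − 95.8)² = 24.19²; (x − 140.0)² + (y − 18.5)² = 90.33².
Subtracting the P equation from the Q and R equations removes the quadratic terms:
219.0 x + 132.8 y = 29012.04
383.0 x − 21.8 y = 28838.30
Solving the 2×2 system: x ≈ 80.2, y ≈ 86.2 km.
Check against P (with the unrounded x, y): √((x + 51.5)²+(y − 29.4)²) = 143.43 ≈ 143.43 km. ✓

x ≈ 80.2 km, y ≈ 86.2 km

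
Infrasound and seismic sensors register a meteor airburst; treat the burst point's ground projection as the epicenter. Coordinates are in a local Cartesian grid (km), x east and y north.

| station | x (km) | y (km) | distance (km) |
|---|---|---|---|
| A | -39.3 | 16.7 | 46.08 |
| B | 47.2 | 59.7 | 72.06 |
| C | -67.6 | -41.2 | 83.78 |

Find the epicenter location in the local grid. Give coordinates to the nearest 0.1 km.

(4.3, 1.8)

Circle about each station: (x + 39.3)² + (y − 16.7)² = 46.08²; (x − 47.2)² + (y − 59.7)² = 72.06²; (x + 67.6)² + (y + 41.2)² = 83.78².
Subtracting the A equation from the B and C equations removes the quadratic terms:
173.0 x + 86.0 y = 899.27
-56.6 x − 115.8 y = -451.90
Solving the 2×2 system: x ≈ 4.3, y ≈ 1.8 km.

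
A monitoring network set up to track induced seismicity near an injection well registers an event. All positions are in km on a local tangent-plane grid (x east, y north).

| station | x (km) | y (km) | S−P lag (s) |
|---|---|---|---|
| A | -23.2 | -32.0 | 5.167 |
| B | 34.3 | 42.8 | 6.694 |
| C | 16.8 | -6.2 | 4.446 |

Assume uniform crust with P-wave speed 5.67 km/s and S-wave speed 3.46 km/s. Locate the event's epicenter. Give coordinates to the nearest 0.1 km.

Distance from S−P lag: d = Δt · v_P v_S / (v_P − v_S) = Δt · (5.67·3.46)/(5.67−3.46) ≈ 8.8770·Δt.
So d_A = 45.87, d_B = 59.42, d_C = 39.47 km.
Circle about each station: (x + 23.2)² + (y + 32.0)² = 45.87²; (x − 34.3)² + (y − 42.8)² = 59.42²; (x − 16.8)² + (y + 6.2)² = 39.47².
Subtracting pairs of circle equations eliminates x²+y² and gives linear equations (the radical axes):
115.0 x + 149.6 y = 19.41
80.0 x + 51.6 y = -695.38
Solving the 2×2 system: x ≈ -17.4, y ≈ 13.5 km.
Check against A (with the unrounded x, y): √((x + 23.2)²+(y + 32.0)²) = 45.88 ≈ 45.87 km. ✓

(-17.4, 13.5)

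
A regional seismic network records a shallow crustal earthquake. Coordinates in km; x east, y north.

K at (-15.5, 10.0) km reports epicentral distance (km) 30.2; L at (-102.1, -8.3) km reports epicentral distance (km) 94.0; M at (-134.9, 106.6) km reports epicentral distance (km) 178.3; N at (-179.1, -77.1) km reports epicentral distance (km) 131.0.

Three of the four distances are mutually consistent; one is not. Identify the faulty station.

Solve using three stations at a time. Using K, L, M (subtract circle equations pairwise → linear system) gives (x, y) ≈ (-8.8, -19.4).
Distances from that point to each station vs reported:
  K: calculated 30.2 vs reported 30.2 → residual 0.0 km
  L: calculated 94.0 vs reported 94.0 → residual 0.0 km
  M: calculated 178.3 vs reported 178.3 → residual 0.0 km
  N: calculated 179.8 vs reported 131.0 → residual 48.8 km
K, L, M are mutually consistent (residuals ≈ 0); N is off by 48.8 km.

N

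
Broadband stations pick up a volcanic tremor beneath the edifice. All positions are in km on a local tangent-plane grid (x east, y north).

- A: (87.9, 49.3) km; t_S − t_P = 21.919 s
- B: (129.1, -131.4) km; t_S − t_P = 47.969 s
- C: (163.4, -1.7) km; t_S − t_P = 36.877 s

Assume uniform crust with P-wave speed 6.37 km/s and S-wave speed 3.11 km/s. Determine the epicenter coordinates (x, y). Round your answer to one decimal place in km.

Distance from S−P lag: d = Δt · v_P v_S / (v_P − v_S) = Δt · (6.37·3.11)/(6.37−3.11) ≈ 6.0769·Δt.
So d_A = 133.20, d_B = 291.50, d_C = 224.10 km.
Circle about each station: (x − 87.9)² + (y − 49.3)² = 133.20²; (x − 129.1)² + (y + 131.4)² = 291.50²; (x − 163.4)² + (y + 1.7)² = 224.10².
Subtracting the A equation from the B and C equations removes the quadratic terms:
82.4 x − 361.4 y = -43454.14
151.0 x − 102.0 y = -15933.02
Solving the 2×2 system: x ≈ -28.7, y ≈ 113.7 km.
Check against A (with the unrounded x, y): √((x − 87.9)²+(y − 49.3)²) = 133.21 ≈ 133.20 km. ✓

x ≈ -28.7 km, y ≈ 113.7 km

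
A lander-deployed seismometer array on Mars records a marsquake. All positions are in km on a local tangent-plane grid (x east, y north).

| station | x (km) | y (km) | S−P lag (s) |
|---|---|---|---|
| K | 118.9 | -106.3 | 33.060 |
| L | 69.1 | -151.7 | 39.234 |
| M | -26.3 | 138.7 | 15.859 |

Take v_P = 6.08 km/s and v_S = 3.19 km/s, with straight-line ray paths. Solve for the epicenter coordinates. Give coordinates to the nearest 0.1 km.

Distance from S−P lag: d = Δt · v_P v_S / (v_P − v_S) = Δt · (6.08·3.19)/(6.08−3.19) ≈ 6.7111·Δt.
So d_K = 221.87, d_L = 263.30, d_M = 106.43 km.
Circle about each station: (x − 118.9)² + (y + 106.3)² = 221.87²; (x − 69.1)² + (y + 151.7)² = 263.30²; (x + 26.3)² + (y − 138.7)² = 106.43².
Subtracting the K equation from the L and M equations removes the quadratic terms:
-99.6 x − 90.8 y = -17749.79
-290.4 x + 490.0 y = 32391.43
Solving the 2×2 system: x ≈ 76.6, y ≈ 111.5 km.

x ≈ 76.6 km, y ≈ 111.5 km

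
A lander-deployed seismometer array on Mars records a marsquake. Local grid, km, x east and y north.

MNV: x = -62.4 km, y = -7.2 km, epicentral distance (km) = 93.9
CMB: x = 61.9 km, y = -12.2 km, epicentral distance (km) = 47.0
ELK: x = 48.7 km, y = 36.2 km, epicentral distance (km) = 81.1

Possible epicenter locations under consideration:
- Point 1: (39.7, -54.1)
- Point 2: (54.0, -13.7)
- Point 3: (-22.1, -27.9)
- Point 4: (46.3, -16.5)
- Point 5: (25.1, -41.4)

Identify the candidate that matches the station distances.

For each candidate, compare |candidate − station| to the reported distance:
Point 1: residuals MNV 18.5, CMB 0.4, ELK 9.6 → max 18.5 km
Point 2: residuals MNV 22.7, CMB 39.0, ELK 30.9 → max 39.0 km
Point 3: residuals MNV 48.6, CMB 38.5, ELK 14.4 → max 48.6 km
Point 4: residuals MNV 15.2, CMB 30.8, ELK 28.3 → max 30.8 km
Point 5: residuals MNV 0.0, CMB 0.0, ELK 0.0 → max 0.0 km
Only Point 5 has all residuals ≈ 0.

Point 5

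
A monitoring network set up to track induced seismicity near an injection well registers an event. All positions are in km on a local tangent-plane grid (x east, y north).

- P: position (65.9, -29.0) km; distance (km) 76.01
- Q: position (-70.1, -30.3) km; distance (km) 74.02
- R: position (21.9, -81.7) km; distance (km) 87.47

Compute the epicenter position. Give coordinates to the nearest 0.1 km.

Circle about each station: (x − 65.9)² + (y + 29.0)² = 76.01²; (x + 70.1)² + (y + 30.3)² = 74.02²; (x − 21.9)² + (y + 81.7)² = 87.47².
Subtracting the P equation from the Q and R equations removes the quadratic terms:
-272.0 x − 2.6 y = 946.85
-88.0 x − 105.4 y = 97.21
Solving the 2×2 system: x ≈ -3.5, y ≈ 2.0 km.

(-3.5, 2.0)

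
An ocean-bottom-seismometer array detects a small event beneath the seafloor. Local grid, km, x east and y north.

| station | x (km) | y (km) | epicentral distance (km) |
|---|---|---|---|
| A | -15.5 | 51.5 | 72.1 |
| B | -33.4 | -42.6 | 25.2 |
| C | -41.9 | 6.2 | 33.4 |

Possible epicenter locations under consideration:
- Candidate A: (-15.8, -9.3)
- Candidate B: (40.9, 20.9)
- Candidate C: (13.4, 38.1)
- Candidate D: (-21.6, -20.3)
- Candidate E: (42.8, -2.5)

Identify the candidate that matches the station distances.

Candidate D

For each candidate, compare |candidate − station| to the reported distance:
Candidate A: residuals A 11.3, B 12.5, C 3.0 → max 12.5 km
Candidate B: residuals A 7.9, B 72.5, C 50.7 → max 72.5 km
Candidate C: residuals A 40.2, B 68.1, C 30.4 → max 68.1 km
Candidate D: residuals A 0.0, B 0.0, C 0.0 → max 0.0 km
Candidate E: residuals A 7.4, B 60.9, C 51.7 → max 60.9 km
Only Candidate D has all residuals ≈ 0.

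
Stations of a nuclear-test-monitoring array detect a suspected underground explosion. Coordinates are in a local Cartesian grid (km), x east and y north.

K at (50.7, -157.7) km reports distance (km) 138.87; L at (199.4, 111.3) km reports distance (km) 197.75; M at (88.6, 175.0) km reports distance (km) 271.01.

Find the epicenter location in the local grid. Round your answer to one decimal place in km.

Circle about each station: (x − 50.7)² + (y + 157.7)² = 138.87²; (x − 199.4)² + (y − 111.3)² = 197.75²; (x − 88.6)² + (y − 175.0)² = 271.01².
Subtracting the K equation from the L and M equations removes the quadratic terms:
297.4 x + 538.0 y = 4888.08
75.8 x + 665.4 y = -43126.36
Solving the 2×2 system: x ≈ 168.4, y ≈ -84.0 km.
Check against K (with the unrounded x, y): √((x − 50.7)²+(y + 157.7)²) = 138.86 ≈ 138.87 km. ✓

x ≈ 168.4 km, y ≈ -84.0 km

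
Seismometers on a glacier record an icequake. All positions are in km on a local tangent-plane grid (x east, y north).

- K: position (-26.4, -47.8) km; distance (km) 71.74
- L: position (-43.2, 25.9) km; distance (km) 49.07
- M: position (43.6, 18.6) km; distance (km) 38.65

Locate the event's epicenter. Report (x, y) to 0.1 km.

Circle about each station: (x + 26.4)² + (y + 47.8)² = 71.74²; (x + 43.2)² + (y − 25.9)² = 49.07²; (x − 43.6)² + (y − 18.6)² = 38.65².
Subtracting pairs of circle equations eliminates x²+y² and gives linear equations (the radical axes):
-33.6 x + 147.4 y = 2294.01
140.0 x + 132.8 y = 2917.93
Solving the 2×2 system: x ≈ 5.0, y ≈ 16.7 km.

5.0 km east, 16.7 km north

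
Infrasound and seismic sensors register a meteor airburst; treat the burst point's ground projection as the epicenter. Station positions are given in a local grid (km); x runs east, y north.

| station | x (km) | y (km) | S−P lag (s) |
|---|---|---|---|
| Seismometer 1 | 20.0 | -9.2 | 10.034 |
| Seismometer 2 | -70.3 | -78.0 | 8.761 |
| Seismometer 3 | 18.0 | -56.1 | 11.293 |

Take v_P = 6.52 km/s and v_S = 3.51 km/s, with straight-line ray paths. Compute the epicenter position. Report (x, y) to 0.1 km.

Distance from S−P lag: d = Δt · v_P v_S / (v_P − v_S) = Δt · (6.52·3.51)/(6.52−3.51) ≈ 7.6031·Δt.
So d_Seismometer 1 = 76.29, d_Seismometer 2 = 66.61, d_Seismometer 3 = 85.86 km.
Circle about each station: (x − 20.0)² + (y + 9.2)² = 76.29²; (x + 70.3)² + (y + 78.0)² = 66.61²; (x − 18.0)² + (y + 56.1)² = 85.86².
Subtracting pairs of circle equations eliminates x²+y² and gives linear equations (the radical axes):
-180.6 x − 137.6 y = 11924.72
-4.0 x − 93.8 y = 1434.79
Solving the 2×2 system: x ≈ -56.2, y ≈ -12.9 km.

-56.2 km east, -12.9 km north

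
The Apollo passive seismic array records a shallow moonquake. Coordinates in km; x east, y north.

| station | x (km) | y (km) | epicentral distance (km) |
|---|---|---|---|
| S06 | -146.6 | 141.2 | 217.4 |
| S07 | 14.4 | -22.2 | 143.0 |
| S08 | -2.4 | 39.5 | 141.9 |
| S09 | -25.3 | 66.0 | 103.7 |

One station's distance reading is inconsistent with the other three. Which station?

Solve using three stations at a time. Using S06, S07, S09 (subtract circle equations pairwise → linear system) gives (x, y) ≈ (68.6, 110.2).
Distances from that point to each station vs reported:
  S06: calculated 217.5 vs reported 217.4 → residual 0.1 km
  S07: calculated 143.1 vs reported 143.0 → residual 0.1 km
  S08: calculated 100.2 vs reported 141.9 → residual 41.7 km
  S09: calculated 103.8 vs reported 103.7 → residual 0.1 km
S06, S07, S09 are mutually consistent (residuals ≈ 0); S08 is off by 41.7 km.

S08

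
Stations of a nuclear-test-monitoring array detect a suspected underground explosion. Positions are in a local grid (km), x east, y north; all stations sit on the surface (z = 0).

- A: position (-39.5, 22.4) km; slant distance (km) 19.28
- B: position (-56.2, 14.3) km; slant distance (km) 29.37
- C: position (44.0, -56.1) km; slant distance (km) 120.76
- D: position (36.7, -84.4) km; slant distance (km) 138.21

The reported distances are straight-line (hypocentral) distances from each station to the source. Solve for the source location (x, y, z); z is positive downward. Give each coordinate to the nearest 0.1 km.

Each station gives a sphere (x−x_i)² + (y−y_i)² + z² = d_i² (stations at z=0).
Subtracting the A sphere from B and C: z² cancels, leaving linear equations in x and y:
-33.4 x − 16.2 y = 810.04
167.0 x − 157.0 y = -11190.06
Solving: x ≈ -38.803, y ≈ 29.999 km (keep extra digits for the depth step; rounded: -38.8, 30.0).
Then from the A sphere: z² = 19.28² − (x + 39.5)² − (y − 22.4)² with x = -38.803, y = 29.999, so z ≈ 17.706 ≈ 17.7 km.
Check against D (with the unrounded solution): distance 138.21 ≈ 138.21 km. ✓

(-38.8, 30.0, 17.7)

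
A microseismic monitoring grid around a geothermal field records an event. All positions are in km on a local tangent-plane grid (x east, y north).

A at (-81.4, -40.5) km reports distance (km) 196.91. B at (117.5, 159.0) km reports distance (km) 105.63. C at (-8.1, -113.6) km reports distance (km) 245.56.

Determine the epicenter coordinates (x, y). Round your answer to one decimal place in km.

Circle about each station: (x + 81.4)² + (y + 40.5)² = 196.91²; (x − 117.5)² + (y − 159.0)² = 105.63²; (x + 8.1)² + (y + 113.6)² = 245.56².
Subtracting the A equation from the B and C equations removes the quadratic terms:
397.8 x + 399.0 y = 58436.89
146.6 x − 146.2 y = -16821.81
Solving the 2×2 system: x ≈ 15.7, y ≈ 130.8 km.
Check against A (with the unrounded x, y): √((x + 81.4)²+(y + 40.5)²) = 196.91 ≈ 196.91 km. ✓

(15.7, 130.8)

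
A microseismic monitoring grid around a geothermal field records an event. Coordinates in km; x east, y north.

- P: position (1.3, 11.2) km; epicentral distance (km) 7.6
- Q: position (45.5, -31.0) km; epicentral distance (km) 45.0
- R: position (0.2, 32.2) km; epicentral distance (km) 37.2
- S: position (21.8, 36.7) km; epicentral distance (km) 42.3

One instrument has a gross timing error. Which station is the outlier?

P

Solve using three stations at a time. Using Q, R, S (subtract circle equations pairwise → linear system) gives (x, y) ≈ (9.6, -3.8).
Distances from that point to each station vs reported:
  P: calculated 17.2 vs reported 7.6 → residual 9.6 km
  Q: calculated 45.0 vs reported 45.0 → residual 0.0 km
  R: calculated 37.2 vs reported 37.2 → residual 0.0 km
  S: calculated 42.3 vs reported 42.3 → residual 0.0 km
Q, R, S are mutually consistent (residuals ≈ 0); P is off by 9.6 km.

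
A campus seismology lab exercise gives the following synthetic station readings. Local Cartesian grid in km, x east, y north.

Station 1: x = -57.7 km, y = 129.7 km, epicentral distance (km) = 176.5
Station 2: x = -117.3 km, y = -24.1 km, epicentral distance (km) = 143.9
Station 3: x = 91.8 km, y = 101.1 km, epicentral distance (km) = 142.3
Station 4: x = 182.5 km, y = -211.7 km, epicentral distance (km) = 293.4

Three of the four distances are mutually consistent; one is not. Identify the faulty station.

Station 4

Solve using three stations at a time. Using Station 1, Station 2, Station 3 (subtract circle equations pairwise → linear system) gives (x, y) ≈ (26.6, -25.4).
Distances from that point to each station vs reported:
  Station 1: calculated 176.5 vs reported 176.5 → residual 0.0 km
  Station 2: calculated 143.9 vs reported 143.9 → residual 0.0 km
  Station 3: calculated 142.3 vs reported 142.3 → residual 0.0 km
  Station 4: calculated 243.0 vs reported 293.4 → residual 50.4 km
Station 1, Station 2, Station 3 are mutually consistent (residuals ≈ 0); Station 4 is off by 50.4 km.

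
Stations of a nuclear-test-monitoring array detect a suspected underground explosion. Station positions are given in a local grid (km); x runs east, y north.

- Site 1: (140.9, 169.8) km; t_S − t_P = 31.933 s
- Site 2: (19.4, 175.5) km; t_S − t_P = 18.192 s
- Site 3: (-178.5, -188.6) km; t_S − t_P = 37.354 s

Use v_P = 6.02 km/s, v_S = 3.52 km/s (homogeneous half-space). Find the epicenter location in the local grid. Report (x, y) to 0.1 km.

Distance from S−P lag: d = Δt · v_P v_S / (v_P − v_S) = Δt · (6.02·3.52)/(6.02−3.52) ≈ 8.4762·Δt.
So d_Site 1 = 270.67, d_Site 2 = 154.20, d_Site 3 = 316.62 km.
Circle about each station: (x − 140.9)² + (y − 169.8)² = 270.67²; (x − 19.4)² + (y − 175.5)² = 154.20²; (x + 178.5)² + (y + 188.6)² = 316.62².
Subtracting the Site 1 equation from the Site 2 and Site 3 equations removes the quadratic terms:
-243.0 x + 11.4 y = 31976.37
-638.8 x − 716.8 y = -8238.62
Solving the 2×2 system: x ≈ -125.8, y ≈ 123.6 km.

x ≈ -125.8 km, y ≈ 123.6 km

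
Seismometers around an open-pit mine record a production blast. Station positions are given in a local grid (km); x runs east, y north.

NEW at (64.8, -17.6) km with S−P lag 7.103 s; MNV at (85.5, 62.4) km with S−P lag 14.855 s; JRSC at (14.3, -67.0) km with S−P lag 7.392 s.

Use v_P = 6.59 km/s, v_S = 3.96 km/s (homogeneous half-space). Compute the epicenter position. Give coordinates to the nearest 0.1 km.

85.4 km east, -85.0 km north

Distance from S−P lag: d = Δt · v_P v_S / (v_P − v_S) = Δt · (6.59·3.96)/(6.59−3.96) ≈ 9.9226·Δt.
So d_NEW = 70.48, d_MNV = 147.40, d_JRSC = 73.35 km.
Circle about each station: (x − 64.8)² + (y + 17.6)² = 70.48²; (x − 85.5)² + (y − 62.4)² = 147.40²; (x − 14.3)² + (y + 67.0)² = 73.35².
Subtracting pairs of circle equations eliminates x²+y² and gives linear equations (the radical axes):
41.4 x + 160.0 y = -10064.12
-101.0 x − 98.8 y = -228.10
Solving the 2×2 system: x ≈ 85.4, y ≈ -85.0 km.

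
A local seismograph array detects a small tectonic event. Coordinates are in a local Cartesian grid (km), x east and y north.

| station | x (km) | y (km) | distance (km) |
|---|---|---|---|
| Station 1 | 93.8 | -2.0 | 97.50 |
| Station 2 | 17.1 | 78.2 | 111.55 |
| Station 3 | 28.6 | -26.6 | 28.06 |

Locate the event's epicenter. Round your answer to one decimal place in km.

Circle about each station: (x − 93.8)² + (y + 2.0)² = 97.50²; (x − 17.1)² + (y − 78.2)² = 111.55²; (x − 28.6)² + (y + 26.6)² = 28.06².
Subtracting pairs of circle equations eliminates x²+y² and gives linear equations (the radical axes):
-153.4 x + 160.4 y = -5331.94
-130.4 x − 49.2 y = 1441.97
Solving the 2×2 system: x ≈ 1.1, y ≈ -32.2 km.

x ≈ 1.1 km, y ≈ -32.2 km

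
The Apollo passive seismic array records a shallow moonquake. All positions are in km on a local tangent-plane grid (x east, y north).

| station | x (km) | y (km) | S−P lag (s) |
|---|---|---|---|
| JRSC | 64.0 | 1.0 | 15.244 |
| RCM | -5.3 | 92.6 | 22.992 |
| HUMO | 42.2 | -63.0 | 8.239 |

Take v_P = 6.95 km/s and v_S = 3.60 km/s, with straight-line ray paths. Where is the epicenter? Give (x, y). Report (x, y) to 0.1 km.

Distance from S−P lag: d = Δt · v_P v_S / (v_P − v_S) = Δt · (6.95·3.60)/(6.95−3.60) ≈ 7.4687·Δt.
So d_JRSC = 113.85, d_RCM = 171.72, d_HUMO = 61.53 km.
Circle about each station: (x − 64.0)² + (y − 1.0)² = 113.85²; (x + 5.3)² + (y − 92.6)² = 171.72²; (x − 42.2)² + (y + 63.0)² = 61.53².
Subtracting pairs of circle equations eliminates x²+y² and gives linear equations (the radical axes):
-138.6 x + 183.2 y = -12020.09
-43.6 x − 128.0 y = 10828.72
Solving the 2×2 system: x ≈ -17.3, y ≈ -78.7 km.
Check against JRSC (with the unrounded x, y): √((x − 64.0)²+(y − 1.0)²) = 113.86 ≈ 113.85 km. ✓

x ≈ -17.3 km, y ≈ -78.7 km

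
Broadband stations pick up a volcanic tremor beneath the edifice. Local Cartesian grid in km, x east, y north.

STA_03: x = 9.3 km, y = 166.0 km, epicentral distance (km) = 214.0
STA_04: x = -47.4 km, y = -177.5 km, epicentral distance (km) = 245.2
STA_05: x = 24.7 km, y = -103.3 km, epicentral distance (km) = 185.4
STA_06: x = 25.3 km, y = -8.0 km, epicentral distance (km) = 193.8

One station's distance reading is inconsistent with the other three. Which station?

Solve using three stations at a time. Using STA_03, STA_04, STA_06 (subtract circle equations pairwise → linear system) gives (x, y) ≈ (-162.5, 38.8).
Distances from that point to each station vs reported:
  STA_03: calculated 213.8 vs reported 214.0 → residual 0.2 km
  STA_04: calculated 245.0 vs reported 245.2 → residual 0.2 km
  STA_05: calculated 235.1 vs reported 185.4 → residual 49.7 km
  STA_06: calculated 193.6 vs reported 193.8 → residual 0.2 km
STA_03, STA_04, STA_06 are mutually consistent (residuals ≈ 0); STA_05 is off by 49.7 km.

STA_05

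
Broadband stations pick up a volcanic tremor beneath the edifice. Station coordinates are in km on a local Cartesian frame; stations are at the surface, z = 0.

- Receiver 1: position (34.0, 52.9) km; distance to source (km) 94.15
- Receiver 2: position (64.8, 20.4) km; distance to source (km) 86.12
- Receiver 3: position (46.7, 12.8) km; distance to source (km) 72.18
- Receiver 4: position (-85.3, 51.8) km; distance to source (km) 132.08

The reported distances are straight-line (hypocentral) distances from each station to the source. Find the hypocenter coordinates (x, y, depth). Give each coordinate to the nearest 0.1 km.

(11.0, -22.0, 52.2)

Each station gives a sphere (x−x_i)² + (y−y_i)² + z² = d_i² (stations at z=0).
Subtracting the Receiver 1 sphere from Receiver 2 and Receiver 3: z² cancels, leaving linear equations in x and y:
61.6 x − 65.0 y = 2108.36
25.4 x − 80.2 y = 2044.59
Solving: x ≈ 11.003, y ≈ -22.009 km (keep extra digits for the depth step; rounded: 11.0, -22.0).
Then from the Receiver 1 sphere: z² = 94.15² − (x − 34.0)² − (y − 52.9)² with x = 11.003, y = -22.009, so z ≈ 52.192 ≈ 52.2 km.
Check against Receiver 4 (with the unrounded solution): distance 132.08 ≈ 132.08 km. ✓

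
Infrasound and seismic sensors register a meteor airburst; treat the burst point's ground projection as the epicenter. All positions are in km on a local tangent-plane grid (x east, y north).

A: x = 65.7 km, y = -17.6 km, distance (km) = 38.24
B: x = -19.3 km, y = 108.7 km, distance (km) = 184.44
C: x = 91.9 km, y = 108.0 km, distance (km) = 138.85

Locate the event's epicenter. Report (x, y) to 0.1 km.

x ≈ 101.7 km, y ≈ -30.5 km

Circle about each station: (x − 65.7)² + (y + 17.6)² = 38.24²; (x + 19.3)² + (y − 108.7)² = 184.44²; (x − 91.9)² + (y − 108.0)² = 138.85².
Subtracting the A equation from the B and C equations removes the quadratic terms:
-170.0 x + 252.6 y = -24993.89
52.4 x + 251.2 y = -2333.66
Solving the 2×2 system: x ≈ 101.7, y ≈ -30.5 km.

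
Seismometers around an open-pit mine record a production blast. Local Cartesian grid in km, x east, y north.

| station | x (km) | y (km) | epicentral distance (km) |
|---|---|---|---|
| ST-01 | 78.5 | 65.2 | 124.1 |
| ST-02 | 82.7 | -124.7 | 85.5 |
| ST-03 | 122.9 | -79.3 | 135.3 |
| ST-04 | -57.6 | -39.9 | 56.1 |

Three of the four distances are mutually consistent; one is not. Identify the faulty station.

ST-02

Solve using three stations at a time. Using ST-01, ST-03, ST-04 (subtract circle equations pairwise → linear system) gives (x, y) ≈ (-2.6, -28.7).
Distances from that point to each station vs reported:
  ST-01: calculated 124.1 vs reported 124.1 → residual 0.0 km
  ST-02: calculated 128.4 vs reported 85.5 → residual 42.9 km
  ST-03: calculated 135.3 vs reported 135.3 → residual 0.0 km
  ST-04: calculated 56.1 vs reported 56.1 → residual 0.0 km
ST-01, ST-03, ST-04 are mutually consistent (residuals ≈ 0); ST-02 is off by 42.9 km.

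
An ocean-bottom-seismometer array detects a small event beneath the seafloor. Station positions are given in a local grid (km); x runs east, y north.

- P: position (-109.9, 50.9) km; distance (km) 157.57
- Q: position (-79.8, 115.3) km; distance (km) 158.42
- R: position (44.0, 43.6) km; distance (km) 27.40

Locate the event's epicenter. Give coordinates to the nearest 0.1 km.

Circle about each station: (x + 109.9)² + (y − 50.9)² = 157.57²; (x + 79.8)² + (y − 115.3)² = 158.42²; (x − 44.0)² + (y − 43.6)² = 27.40².
Subtracting the P equation from the Q and R equations removes the quadratic terms:
60.2 x + 128.8 y = 4724.72
307.8 x − 14.6 y = 13245.68
Solving the 2×2 system: x ≈ 43.8, y ≈ 16.2 km.

43.8 km east, 16.2 km north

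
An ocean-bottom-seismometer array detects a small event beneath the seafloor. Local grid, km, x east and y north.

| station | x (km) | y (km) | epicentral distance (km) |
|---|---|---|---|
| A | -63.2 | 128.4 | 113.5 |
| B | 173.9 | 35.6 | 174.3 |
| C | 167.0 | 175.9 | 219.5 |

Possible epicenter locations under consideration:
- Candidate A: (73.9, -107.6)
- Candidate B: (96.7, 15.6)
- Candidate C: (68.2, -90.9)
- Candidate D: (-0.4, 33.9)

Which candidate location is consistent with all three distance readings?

For each candidate, compare |candidate − station| to the reported distance:
Candidate A: residuals A 159.4, B 0.4, C 78.9 → max 159.4 km
Candidate B: residuals A 82.2, B 94.6, C 44.5 → max 94.6 km
Candidate C: residuals A 142.2, B 9.5, C 65.0 → max 142.2 km
Candidate D: residuals A 0.0, B 0.0, C 0.0 → max 0.0 km
Only Candidate D has all residuals ≈ 0.

Candidate D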